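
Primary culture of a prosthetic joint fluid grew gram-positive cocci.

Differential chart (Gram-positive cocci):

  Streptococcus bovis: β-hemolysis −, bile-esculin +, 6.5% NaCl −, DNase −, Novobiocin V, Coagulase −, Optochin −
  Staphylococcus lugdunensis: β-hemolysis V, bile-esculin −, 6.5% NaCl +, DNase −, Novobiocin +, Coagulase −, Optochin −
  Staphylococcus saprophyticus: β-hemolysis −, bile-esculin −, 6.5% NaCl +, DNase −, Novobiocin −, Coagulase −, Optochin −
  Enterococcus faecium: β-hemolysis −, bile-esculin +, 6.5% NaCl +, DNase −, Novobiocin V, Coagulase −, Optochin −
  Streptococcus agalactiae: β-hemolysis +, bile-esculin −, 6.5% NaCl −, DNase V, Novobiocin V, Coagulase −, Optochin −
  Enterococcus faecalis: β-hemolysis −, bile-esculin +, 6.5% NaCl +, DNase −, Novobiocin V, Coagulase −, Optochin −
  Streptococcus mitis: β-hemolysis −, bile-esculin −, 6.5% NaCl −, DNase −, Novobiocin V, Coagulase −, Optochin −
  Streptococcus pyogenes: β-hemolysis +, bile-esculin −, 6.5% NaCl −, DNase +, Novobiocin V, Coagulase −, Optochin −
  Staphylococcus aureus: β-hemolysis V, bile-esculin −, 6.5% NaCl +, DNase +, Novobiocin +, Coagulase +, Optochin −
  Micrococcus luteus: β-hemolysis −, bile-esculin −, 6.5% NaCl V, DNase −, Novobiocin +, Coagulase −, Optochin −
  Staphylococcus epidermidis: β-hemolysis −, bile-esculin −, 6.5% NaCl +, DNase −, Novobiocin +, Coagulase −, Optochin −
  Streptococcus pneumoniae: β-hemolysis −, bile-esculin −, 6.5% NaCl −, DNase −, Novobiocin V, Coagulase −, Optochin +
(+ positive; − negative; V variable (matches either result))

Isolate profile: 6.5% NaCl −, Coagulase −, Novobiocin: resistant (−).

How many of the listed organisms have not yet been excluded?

5

Coagulase −: excludes Staphylococcus aureus — 11 left.
Novobiocin −: excludes Staphylococcus lugdunensis, Micrococcus luteus, Staphylococcus epidermidis — 8 left.
6.5% NaCl −: excludes Staphylococcus saprophyticus, Enterococcus faecium, Enterococcus faecalis — 5 left.
Still consistent: Streptococcus agalactiae, Streptococcus bovis, Streptococcus mitis, Streptococcus pneumoniae, Streptococcus pyogenes.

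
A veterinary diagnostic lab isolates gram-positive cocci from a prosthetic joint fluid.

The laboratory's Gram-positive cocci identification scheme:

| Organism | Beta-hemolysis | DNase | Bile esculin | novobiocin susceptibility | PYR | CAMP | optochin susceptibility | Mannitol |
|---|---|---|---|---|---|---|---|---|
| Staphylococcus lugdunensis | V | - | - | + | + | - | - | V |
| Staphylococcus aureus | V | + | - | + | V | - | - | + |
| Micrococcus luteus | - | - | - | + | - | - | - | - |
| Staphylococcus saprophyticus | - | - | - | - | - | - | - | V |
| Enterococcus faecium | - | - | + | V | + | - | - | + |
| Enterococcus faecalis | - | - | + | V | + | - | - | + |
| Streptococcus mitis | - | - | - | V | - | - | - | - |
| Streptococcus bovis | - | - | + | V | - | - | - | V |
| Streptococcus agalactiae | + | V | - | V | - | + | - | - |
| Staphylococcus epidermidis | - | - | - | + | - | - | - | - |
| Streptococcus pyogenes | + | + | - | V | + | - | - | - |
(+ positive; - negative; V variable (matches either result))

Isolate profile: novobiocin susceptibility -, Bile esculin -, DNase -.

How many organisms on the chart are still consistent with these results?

3

Bile esculin -: excludes Enterococcus faecium, Enterococcus faecalis, Streptococcus bovis — 8 left.
DNase -: excludes Staphylococcus aureus, Streptococcus pyogenes — 6 left.
novobiocin susceptibility -: excludes Staphylococcus lugdunensis, Micrococcus luteus, Staphylococcus epidermidis — 3 left.
Still consistent: Staphylococcus saprophyticus, Streptococcus agalactiae, Streptococcus mitis.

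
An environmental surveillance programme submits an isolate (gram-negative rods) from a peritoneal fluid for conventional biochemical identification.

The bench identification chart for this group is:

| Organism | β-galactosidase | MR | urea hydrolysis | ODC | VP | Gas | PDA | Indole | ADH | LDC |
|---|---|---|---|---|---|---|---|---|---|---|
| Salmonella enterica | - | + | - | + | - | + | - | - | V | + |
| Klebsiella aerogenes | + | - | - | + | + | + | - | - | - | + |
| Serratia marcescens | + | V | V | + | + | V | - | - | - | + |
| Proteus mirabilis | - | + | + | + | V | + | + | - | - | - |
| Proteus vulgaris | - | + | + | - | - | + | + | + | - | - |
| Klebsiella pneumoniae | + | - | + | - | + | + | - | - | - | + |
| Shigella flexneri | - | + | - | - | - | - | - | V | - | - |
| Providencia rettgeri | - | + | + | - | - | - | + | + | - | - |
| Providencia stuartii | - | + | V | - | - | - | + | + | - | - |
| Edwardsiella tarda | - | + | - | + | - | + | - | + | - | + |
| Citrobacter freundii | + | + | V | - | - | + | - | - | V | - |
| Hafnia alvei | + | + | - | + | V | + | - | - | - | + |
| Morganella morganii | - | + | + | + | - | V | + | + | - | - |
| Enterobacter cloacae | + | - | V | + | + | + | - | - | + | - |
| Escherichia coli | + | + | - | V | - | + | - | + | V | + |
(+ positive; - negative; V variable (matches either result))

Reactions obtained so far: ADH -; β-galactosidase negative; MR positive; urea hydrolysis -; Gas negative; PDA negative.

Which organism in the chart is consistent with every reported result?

Shigella flexneri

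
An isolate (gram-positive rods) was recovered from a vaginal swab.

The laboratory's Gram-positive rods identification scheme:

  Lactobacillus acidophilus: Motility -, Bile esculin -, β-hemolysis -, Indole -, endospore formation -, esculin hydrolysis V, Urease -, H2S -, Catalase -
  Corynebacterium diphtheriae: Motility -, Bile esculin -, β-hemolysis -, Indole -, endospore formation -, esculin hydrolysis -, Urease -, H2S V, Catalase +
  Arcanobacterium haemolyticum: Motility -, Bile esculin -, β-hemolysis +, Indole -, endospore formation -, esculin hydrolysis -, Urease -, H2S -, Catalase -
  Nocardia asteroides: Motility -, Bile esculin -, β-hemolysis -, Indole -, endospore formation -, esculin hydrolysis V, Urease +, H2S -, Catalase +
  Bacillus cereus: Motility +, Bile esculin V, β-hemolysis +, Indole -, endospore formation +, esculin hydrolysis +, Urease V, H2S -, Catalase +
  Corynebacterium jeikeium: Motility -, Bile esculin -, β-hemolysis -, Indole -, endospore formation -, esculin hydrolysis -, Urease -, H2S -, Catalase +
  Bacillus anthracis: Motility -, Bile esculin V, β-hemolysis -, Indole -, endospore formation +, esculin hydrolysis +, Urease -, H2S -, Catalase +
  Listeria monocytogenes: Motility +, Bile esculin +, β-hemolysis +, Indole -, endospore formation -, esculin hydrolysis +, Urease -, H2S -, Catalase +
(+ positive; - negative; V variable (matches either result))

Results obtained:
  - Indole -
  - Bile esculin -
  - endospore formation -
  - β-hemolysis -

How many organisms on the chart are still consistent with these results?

Bile esculin -: excludes Listeria monocytogenes — 7 left.
β-hemolysis -: excludes Arcanobacterium haemolyticum, Bacillus cereus — 5 left.
Indole -: all 5 remaining candidates are consistent.
endospore formation -: excludes Bacillus anthracis — 4 left.
Still consistent: Corynebacterium diphtheriae, Corynebacterium jeikeium, Lactobacillus acidophilus, Nocardia asteroides.

4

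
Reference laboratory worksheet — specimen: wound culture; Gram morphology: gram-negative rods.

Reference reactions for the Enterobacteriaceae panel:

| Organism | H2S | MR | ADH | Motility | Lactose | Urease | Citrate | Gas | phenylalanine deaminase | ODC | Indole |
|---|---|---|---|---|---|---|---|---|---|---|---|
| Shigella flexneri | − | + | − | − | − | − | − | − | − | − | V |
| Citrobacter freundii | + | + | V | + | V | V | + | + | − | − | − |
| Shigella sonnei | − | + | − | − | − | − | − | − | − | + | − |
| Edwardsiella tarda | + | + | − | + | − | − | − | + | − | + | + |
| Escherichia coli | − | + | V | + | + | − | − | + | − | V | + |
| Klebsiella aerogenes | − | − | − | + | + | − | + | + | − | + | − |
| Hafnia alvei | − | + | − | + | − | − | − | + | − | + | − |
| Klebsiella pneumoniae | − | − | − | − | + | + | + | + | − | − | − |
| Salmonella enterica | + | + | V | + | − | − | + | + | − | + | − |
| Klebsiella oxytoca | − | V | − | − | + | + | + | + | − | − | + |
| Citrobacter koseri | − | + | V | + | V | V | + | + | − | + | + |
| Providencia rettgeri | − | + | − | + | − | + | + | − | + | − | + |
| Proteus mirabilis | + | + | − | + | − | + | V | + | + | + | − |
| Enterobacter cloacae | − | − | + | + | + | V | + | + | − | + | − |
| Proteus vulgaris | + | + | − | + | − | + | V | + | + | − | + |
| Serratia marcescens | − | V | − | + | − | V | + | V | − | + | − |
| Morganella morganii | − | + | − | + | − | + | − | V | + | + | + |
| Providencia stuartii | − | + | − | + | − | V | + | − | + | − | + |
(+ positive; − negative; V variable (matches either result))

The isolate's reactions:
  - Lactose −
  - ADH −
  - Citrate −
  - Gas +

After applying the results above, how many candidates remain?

5

Lactose −: excludes 5 organisms — 13 left.
Gas +: excludes Shigella flexneri, Shigella sonnei, Providencia rettgeri, Providencia stuartii — 9 left.
ADH −: all 9 remaining candidates are consistent.
Citrate −: excludes Citrobacter freundii, Salmonella enterica, Citrobacter koseri, Serratia marcescens — 5 left.
Still consistent: Edwardsiella tarda, Hafnia alvei, Morganella morganii, Proteus mirabilis, Proteus vulgaris.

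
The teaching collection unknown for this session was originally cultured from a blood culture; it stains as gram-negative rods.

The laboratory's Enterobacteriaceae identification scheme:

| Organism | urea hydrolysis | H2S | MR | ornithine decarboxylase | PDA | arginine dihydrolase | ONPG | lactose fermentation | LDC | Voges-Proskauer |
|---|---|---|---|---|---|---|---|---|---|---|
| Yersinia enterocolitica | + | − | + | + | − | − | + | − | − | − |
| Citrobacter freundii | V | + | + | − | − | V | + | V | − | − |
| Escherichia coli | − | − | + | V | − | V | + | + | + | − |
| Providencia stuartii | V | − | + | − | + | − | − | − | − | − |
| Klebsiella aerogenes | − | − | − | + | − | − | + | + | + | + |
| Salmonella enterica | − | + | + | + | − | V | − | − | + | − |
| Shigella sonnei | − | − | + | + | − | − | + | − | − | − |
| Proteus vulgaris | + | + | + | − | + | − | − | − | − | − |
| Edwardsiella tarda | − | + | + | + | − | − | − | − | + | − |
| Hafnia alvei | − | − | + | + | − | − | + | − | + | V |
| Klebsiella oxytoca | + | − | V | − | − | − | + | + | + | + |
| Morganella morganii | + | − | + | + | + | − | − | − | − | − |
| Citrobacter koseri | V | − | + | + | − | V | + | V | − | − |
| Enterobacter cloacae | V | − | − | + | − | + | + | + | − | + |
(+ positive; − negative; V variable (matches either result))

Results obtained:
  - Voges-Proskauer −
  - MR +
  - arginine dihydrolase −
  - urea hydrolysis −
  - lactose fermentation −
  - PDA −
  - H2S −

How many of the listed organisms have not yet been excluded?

H2S −: excludes Citrobacter freundii, Salmonella enterica, Proteus vulgaris, Edwardsiella tarda — 10 left.
Voges-Proskauer −: excludes Klebsiella aerogenes, Klebsiella oxytoca, Enterobacter cloacae — 7 left.
lactose fermentation −: excludes Escherichia coli — 6 left.
arginine dihydrolase −: all 6 remaining candidates are consistent.
MR +: all 6 remaining candidates are consistent.
PDA −: excludes Providencia stuartii, Morganella morganii — 4 left.
urea hydrolysis −: excludes Yersinia enterocolitica — 3 left.
Still consistent: Citrobacter koseri, Hafnia alvei, Shigella sonnei.

3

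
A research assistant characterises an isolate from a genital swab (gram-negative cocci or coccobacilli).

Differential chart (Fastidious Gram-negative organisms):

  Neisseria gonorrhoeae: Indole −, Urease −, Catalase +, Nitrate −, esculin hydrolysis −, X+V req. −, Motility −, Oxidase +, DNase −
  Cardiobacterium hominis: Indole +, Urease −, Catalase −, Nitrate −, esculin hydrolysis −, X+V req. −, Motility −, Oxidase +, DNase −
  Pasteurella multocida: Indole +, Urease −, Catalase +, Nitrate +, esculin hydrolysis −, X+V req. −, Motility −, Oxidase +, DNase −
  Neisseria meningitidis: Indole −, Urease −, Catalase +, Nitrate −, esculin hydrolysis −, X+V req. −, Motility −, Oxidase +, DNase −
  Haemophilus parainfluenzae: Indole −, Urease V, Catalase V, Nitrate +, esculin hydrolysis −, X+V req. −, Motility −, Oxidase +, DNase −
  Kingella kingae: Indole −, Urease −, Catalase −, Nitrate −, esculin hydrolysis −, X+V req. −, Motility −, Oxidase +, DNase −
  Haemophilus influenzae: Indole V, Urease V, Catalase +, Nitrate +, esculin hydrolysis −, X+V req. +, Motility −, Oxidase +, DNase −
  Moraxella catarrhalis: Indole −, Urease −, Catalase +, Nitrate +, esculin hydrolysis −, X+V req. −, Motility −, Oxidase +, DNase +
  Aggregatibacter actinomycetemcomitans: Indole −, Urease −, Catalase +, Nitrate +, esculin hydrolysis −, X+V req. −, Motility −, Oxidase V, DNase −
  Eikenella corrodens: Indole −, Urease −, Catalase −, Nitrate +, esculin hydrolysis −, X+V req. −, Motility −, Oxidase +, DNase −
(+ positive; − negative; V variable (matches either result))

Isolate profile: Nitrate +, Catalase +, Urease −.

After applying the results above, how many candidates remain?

5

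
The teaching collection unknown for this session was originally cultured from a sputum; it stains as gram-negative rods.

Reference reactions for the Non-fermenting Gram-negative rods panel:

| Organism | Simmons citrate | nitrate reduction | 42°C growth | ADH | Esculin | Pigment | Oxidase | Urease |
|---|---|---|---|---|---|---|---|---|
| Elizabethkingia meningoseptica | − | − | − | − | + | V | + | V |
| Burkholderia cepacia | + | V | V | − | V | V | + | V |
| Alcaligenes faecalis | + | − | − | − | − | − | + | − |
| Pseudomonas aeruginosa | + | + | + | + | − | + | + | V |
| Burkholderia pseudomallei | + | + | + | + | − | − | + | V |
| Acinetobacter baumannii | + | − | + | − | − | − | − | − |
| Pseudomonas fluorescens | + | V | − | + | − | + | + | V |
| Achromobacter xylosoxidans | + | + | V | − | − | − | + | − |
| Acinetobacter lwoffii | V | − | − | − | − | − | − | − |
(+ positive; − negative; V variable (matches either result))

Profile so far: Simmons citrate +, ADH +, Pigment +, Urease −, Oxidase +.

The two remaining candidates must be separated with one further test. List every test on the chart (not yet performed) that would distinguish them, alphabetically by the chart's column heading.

Urease −: all 9 remaining candidates are consistent.
ADH +: excludes 6 organisms — 3 left.
Oxidase +: all 3 remaining candidates are consistent.
Simmons citrate +: all 3 remaining candidates are consistent.
Pigment +: excludes Burkholderia pseudomallei — 2 left.
Two candidates remain: Pseudomonas aeruginosa and Pseudomonas fluorescens.
  nitrate reduction: + vs V — variable for at least one, does not separate.
  42°C growth: Pseudomonas aeruginosa +, Pseudomonas fluorescens − — discriminates.
  Esculin: − vs − — same for both, does not separate.

42°C growth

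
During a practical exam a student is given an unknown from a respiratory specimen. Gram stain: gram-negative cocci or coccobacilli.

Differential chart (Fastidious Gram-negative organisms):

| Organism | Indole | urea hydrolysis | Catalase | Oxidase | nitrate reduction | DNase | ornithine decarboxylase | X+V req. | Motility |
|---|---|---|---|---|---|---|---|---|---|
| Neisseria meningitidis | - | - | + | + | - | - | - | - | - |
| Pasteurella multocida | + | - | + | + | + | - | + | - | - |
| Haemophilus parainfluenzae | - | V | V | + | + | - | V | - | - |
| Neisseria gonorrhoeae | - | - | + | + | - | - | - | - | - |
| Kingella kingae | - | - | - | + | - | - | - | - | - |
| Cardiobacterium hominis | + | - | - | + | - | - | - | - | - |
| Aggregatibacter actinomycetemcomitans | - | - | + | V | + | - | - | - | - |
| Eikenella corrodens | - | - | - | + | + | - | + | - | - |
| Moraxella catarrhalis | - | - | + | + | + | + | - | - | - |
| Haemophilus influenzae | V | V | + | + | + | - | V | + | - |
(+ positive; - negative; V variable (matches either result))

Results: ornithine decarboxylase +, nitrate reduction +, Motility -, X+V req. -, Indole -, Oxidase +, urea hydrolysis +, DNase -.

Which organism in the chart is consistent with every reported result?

Indole -: excludes Pasteurella multocida, Cardiobacterium hominis — 8 left.
Oxidase +: all 8 remaining candidates are consistent.
DNase -: excludes Moraxella catarrhalis — 7 left.
nitrate reduction +: excludes Neisseria meningitidis, Neisseria gonorrhoeae, Kingella kingae — 4 left.
X+V req. -: excludes Haemophilus influenzae — 3 left.
ornithine decarboxylase +: excludes Aggregatibacter actinomycetemcomitans — 2 left.
urea hydrolysis +: excludes Eikenella corrodens — 1 left.
Motility -: the one remaining candidate is consistent.

Haemophilus parainfluenzae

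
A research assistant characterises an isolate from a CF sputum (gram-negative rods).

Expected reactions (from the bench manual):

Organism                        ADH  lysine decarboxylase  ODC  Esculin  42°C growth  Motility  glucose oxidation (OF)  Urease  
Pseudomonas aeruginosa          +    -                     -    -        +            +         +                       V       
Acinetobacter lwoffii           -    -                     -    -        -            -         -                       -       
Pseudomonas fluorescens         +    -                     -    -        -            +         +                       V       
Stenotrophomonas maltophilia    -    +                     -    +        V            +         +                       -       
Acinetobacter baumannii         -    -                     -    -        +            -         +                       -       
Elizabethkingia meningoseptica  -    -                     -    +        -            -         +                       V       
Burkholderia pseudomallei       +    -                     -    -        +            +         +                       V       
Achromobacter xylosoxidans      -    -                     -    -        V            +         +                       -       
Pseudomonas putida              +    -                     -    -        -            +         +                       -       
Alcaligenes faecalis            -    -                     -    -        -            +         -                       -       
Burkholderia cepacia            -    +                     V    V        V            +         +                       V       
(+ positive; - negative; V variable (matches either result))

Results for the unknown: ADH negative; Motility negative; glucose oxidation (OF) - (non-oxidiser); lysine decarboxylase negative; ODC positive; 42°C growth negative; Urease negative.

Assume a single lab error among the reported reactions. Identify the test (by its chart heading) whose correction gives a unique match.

As reported, no row in the chart matches all 7 reactions.
Reversing glucose oxidation (OF) → still no organism matches.
Reversing ADH → still no organism matches.
Reversing lysine decarboxylase → still no organism matches.
Reversing Motility → still no organism matches.
Reversing ODC (to -) → unique match: Acinetobacter lwoffii.
Reversing Urease → still no organism matches.
Reversing 42°C growth → still no organism matches.

ODC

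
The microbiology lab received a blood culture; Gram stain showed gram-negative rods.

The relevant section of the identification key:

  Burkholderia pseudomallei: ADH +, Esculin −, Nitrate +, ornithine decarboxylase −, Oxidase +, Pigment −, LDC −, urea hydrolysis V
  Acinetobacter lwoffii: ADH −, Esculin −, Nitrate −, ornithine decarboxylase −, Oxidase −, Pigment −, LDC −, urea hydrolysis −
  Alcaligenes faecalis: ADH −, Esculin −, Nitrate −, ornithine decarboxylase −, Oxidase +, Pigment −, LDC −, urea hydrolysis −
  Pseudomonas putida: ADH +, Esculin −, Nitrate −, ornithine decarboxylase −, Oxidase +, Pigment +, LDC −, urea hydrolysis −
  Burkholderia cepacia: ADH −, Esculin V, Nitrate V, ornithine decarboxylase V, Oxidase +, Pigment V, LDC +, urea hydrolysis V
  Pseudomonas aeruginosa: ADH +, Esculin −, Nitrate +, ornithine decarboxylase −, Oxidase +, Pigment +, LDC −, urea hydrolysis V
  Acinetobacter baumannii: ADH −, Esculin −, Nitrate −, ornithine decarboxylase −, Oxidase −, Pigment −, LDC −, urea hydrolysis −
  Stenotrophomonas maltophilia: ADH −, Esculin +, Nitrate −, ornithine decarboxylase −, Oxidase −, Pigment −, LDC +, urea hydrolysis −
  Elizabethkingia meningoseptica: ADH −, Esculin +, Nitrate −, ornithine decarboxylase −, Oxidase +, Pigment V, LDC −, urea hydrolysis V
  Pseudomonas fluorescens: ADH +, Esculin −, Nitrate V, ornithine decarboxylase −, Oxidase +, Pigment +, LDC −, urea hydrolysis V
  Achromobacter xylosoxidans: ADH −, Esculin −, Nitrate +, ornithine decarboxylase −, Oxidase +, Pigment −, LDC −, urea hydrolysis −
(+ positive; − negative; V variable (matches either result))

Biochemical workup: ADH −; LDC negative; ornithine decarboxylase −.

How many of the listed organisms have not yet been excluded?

5

ADH −: excludes Burkholderia pseudomallei, Pseudomonas putida, Pseudomonas aeruginosa, Pseudomonas fluorescens — 7 left.
ornithine decarboxylase −: all 7 remaining candidates are consistent.
LDC −: excludes Burkholderia cepacia, Stenotrophomonas maltophilia — 5 left.
Still consistent: Achromobacter xylosoxidans, Acinetobacter baumannii, Acinetobacter lwoffii, Alcaligenes faecalis, Elizabethkingia meningoseptica.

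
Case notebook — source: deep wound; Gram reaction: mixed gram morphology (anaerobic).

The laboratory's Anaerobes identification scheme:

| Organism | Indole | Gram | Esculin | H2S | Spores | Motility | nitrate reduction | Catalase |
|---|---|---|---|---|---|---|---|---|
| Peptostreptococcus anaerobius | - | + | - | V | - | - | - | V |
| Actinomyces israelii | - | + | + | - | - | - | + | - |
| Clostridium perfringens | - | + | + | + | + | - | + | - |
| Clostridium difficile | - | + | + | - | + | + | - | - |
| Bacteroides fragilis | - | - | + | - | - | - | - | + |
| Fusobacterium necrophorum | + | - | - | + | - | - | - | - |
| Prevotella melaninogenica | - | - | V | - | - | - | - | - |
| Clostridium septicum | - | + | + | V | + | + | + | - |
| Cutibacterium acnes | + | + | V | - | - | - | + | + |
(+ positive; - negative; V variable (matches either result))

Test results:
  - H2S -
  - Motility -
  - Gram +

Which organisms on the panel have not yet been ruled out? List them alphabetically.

H2S -: excludes Clostridium perfringens, Fusobacterium necrophorum — 7 left.
Motility -: excludes Clostridium difficile, Clostridium septicum — 5 left.
Gram +: excludes Bacteroides fragilis, Prevotella melaninogenica — 3 left.

Actinomyces israelii, Cutibacterium acnes, Peptostreptococcus anaerobius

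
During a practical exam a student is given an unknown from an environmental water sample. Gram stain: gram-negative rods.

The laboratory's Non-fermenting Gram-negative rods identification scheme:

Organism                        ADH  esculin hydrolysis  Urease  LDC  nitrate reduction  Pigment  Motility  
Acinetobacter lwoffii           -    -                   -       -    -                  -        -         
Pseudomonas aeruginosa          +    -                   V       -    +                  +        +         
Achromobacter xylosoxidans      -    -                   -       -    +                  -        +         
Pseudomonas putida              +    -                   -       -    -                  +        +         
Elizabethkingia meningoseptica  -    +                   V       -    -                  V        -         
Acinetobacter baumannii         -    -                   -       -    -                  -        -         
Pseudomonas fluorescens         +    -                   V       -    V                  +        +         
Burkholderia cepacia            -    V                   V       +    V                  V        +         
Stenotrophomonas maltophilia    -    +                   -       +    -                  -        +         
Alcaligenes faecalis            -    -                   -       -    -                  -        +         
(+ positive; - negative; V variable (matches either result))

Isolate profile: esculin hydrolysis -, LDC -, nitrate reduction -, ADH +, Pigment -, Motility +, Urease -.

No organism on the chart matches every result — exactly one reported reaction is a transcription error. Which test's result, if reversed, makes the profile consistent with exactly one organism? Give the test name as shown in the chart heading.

ADH

As reported, no row in the chart matches all 7 reactions.
Reversing Pigment → 2 organisms match (not unique).
Reversing ADH (to -) → unique match: Alcaligenes faecalis.
Reversing Motility → still no organism matches.
Reversing esculin hydrolysis → still no organism matches.
Reversing LDC → still no organism matches.
Reversing Urease → still no organism matches.
Reversing nitrate reduction → still no organism matches.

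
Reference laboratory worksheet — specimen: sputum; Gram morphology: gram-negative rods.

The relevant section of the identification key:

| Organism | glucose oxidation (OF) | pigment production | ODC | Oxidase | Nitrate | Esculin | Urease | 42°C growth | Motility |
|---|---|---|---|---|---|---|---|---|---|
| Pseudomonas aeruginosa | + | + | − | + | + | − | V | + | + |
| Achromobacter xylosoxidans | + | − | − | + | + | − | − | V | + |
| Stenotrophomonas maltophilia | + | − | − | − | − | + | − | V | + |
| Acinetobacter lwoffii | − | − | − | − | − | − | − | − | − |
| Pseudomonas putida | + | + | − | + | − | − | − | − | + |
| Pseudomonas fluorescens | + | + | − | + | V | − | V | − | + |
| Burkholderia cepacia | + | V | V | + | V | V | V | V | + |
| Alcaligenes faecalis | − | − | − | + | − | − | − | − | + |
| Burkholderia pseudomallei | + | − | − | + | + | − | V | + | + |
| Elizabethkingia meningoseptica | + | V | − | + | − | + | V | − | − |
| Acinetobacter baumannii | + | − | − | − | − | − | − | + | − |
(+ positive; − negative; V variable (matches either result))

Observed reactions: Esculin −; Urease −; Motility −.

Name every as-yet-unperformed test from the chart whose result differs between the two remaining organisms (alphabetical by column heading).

42°C growth, glucose oxidation (OF)

Motility −: excludes 8 organisms — 3 left.
Esculin −: excludes Elizabethkingia meningoseptica — 2 left.
Urease −: all 2 remaining candidates are consistent.
Two candidates remain: Acinetobacter baumannii and Acinetobacter lwoffii.
  glucose oxidation (OF): Acinetobacter baumannii +, Acinetobacter lwoffii − — discriminates.
  pigment production: − vs − — same for both, does not separate.
  ODC: − vs − — same for both, does not separate.
  Oxidase: − vs − — same for both, does not separate.
  Nitrate: − vs − — same for both, does not separate.
  42°C growth: Acinetobacter baumannii +, Acinetobacter lwoffii − — discriminates.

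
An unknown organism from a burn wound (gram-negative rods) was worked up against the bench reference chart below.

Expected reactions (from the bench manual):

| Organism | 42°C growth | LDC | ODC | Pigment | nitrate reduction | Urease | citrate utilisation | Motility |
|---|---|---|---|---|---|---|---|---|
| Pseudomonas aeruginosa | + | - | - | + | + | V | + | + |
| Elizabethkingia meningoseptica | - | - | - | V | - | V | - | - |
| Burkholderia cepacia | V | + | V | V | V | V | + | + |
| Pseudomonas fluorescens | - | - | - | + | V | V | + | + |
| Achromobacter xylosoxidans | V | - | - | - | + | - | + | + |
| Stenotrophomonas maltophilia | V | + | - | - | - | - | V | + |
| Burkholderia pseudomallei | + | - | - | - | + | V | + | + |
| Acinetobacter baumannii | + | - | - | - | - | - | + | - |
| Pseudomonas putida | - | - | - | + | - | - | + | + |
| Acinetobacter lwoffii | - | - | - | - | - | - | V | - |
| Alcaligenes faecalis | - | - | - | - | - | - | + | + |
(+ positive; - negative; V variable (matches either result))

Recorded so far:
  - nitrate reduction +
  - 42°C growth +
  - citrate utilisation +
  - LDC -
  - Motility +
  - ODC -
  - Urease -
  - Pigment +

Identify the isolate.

Pseudomonas aeruginosa

ODC -: all 11 remaining candidates are consistent.
Motility +: excludes Elizabethkingia meningoseptica, Acinetobacter baumannii, Acinetobacter lwoffii — 8 left.
Pigment +: excludes Achromobacter xylosoxidans, Stenotrophomonas maltophilia, Burkholderia pseudomallei, Alcaligenes faecalis — 4 left.
nitrate reduction +: excludes Pseudomonas putida — 3 left.
Urease -: all 3 remaining candidates are consistent.
42°C growth +: excludes Pseudomonas fluorescens — 2 left.
LDC -: excludes Burkholderia cepacia — 1 left.
citrate utilisation +: the one remaining candidate is consistent.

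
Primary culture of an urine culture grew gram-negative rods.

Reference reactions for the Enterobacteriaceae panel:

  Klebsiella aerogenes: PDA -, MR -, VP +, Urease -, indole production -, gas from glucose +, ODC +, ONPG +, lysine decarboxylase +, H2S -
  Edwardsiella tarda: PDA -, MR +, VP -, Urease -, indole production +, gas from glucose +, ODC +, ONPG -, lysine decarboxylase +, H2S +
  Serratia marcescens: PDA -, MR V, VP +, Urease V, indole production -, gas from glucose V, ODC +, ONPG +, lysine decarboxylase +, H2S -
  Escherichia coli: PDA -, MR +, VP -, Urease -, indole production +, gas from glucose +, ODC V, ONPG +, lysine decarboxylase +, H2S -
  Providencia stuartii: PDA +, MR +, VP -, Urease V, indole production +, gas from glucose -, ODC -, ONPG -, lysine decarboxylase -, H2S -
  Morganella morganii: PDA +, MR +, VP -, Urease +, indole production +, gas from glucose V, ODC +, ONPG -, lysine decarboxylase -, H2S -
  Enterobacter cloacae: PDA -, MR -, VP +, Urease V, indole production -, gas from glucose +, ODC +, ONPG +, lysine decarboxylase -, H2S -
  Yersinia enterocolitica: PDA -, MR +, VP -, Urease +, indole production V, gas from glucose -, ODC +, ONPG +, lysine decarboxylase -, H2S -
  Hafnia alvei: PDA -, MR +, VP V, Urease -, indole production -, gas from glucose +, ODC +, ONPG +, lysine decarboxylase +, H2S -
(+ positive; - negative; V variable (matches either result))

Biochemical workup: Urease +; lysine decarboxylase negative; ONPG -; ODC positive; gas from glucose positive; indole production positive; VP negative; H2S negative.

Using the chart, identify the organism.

Morganella morganii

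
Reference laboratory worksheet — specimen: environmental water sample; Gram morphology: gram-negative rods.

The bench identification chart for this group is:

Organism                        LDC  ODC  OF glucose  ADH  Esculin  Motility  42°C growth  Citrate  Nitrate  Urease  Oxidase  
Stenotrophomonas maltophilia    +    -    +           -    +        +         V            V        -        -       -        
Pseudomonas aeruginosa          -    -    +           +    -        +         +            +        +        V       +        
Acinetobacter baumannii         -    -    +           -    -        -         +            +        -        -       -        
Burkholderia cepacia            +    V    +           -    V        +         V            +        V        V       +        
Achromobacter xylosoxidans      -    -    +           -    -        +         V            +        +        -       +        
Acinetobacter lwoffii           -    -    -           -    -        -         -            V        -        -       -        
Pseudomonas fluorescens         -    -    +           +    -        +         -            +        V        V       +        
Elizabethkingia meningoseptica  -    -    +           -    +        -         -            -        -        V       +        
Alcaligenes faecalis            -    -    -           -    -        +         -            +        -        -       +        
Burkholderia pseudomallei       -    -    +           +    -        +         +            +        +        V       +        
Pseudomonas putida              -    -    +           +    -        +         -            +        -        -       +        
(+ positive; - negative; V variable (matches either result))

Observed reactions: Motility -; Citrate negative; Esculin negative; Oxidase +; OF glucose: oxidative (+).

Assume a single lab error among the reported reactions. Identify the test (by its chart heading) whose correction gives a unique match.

As reported, no row in the chart matches all 5 reactions.
Reversing Oxidase → still no organism matches.
Reversing Esculin (to +) → unique match: Elizabethkingia meningoseptica.
Reversing Motility → still no organism matches.
Reversing Citrate → still no organism matches.
Reversing OF glucose → still no organism matches.

Esculin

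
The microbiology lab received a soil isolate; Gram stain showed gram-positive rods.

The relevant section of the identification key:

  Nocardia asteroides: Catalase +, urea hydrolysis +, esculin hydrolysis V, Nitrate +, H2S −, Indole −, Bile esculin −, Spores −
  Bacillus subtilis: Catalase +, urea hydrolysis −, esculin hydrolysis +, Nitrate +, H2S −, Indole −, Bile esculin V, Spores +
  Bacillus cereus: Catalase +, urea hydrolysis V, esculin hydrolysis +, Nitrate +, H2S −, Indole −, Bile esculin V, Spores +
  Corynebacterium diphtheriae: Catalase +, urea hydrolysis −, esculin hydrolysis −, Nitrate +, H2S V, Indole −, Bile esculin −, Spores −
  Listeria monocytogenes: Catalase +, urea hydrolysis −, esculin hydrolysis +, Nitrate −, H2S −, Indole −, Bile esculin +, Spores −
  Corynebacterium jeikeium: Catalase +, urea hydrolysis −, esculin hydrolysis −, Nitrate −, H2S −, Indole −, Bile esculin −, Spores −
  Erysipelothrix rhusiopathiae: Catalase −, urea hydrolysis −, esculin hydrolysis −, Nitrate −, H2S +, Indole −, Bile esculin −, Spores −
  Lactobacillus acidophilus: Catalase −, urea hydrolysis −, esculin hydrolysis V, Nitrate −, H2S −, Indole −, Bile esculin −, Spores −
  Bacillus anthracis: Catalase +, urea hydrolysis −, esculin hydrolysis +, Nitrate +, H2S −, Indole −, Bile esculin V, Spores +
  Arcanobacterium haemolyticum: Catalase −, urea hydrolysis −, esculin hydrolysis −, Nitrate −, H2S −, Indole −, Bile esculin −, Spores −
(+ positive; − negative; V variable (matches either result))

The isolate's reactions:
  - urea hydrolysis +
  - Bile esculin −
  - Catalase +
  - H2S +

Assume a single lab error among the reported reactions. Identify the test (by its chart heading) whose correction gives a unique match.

As reported, no row in the chart matches all 4 reactions.
Reversing H2S → 2 organisms match (not unique).
Reversing Bile esculin → still no organism matches.
Reversing urea hydrolysis (to −) → unique match: Corynebacterium diphtheriae.
Reversing Catalase → still no organism matches.

urea hydrolysis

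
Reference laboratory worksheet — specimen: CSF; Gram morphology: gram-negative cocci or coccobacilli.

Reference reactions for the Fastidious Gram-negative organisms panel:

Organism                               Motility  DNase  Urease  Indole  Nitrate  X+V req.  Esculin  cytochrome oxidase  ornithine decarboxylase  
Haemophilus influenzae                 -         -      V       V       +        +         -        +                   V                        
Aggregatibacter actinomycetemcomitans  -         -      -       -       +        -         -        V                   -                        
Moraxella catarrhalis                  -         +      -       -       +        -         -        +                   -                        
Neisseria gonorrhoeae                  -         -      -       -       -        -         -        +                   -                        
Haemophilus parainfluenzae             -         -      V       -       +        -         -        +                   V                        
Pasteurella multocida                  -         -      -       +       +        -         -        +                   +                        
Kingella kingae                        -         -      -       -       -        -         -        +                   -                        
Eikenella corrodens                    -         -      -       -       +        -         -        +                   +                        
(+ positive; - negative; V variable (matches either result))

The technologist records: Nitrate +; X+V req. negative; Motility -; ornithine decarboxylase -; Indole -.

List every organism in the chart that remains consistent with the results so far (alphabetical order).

Aggregatibacter actinomycetemcomitans, Haemophilus parainfluenzae, Moraxella catarrhalis

X+V req. -: excludes Haemophilus influenzae — 7 left.
ornithine decarboxylase -: excludes Pasteurella multocida, Eikenella corrodens — 5 left.
Indole -: all 5 remaining candidates are consistent.
Motility -: all 5 remaining candidates are consistent.
Nitrate +: excludes Neisseria gonorrhoeae, Kingella kingae — 3 left.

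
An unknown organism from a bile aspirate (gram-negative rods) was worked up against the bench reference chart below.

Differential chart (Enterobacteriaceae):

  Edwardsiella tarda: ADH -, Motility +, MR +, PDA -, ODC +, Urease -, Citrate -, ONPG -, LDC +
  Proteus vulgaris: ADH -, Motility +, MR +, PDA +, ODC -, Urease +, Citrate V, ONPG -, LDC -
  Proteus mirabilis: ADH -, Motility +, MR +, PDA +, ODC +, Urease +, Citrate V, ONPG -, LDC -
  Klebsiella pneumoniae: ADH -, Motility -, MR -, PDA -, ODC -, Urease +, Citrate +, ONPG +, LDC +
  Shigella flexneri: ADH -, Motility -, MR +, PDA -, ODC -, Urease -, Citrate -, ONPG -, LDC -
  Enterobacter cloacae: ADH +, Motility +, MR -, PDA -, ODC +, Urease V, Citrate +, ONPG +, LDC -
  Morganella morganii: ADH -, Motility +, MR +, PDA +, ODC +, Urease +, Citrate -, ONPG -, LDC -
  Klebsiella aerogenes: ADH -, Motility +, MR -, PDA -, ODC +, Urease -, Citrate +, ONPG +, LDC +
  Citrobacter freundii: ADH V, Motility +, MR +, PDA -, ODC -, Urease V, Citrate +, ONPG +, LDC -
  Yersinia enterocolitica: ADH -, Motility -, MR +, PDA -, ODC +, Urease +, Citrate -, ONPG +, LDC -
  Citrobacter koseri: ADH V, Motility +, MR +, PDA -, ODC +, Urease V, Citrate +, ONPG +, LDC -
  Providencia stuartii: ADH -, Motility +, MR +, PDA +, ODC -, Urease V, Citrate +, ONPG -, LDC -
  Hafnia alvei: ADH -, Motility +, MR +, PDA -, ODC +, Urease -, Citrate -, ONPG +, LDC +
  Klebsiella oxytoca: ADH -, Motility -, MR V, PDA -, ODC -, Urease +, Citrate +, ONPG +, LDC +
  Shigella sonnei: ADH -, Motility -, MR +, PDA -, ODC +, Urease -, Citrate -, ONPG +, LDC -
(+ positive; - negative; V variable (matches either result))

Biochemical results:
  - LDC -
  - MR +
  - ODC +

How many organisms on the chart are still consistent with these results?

ODC +: excludes 6 organisms — 9 left.
LDC -: excludes Edwardsiella tarda, Klebsiella aerogenes, Hafnia alvei — 6 left.
MR +: excludes Enterobacter cloacae — 5 left.
Still consistent: Citrobacter koseri, Morganella morganii, Proteus mirabilis, Shigella sonnei, Yersinia enterocolitica.

5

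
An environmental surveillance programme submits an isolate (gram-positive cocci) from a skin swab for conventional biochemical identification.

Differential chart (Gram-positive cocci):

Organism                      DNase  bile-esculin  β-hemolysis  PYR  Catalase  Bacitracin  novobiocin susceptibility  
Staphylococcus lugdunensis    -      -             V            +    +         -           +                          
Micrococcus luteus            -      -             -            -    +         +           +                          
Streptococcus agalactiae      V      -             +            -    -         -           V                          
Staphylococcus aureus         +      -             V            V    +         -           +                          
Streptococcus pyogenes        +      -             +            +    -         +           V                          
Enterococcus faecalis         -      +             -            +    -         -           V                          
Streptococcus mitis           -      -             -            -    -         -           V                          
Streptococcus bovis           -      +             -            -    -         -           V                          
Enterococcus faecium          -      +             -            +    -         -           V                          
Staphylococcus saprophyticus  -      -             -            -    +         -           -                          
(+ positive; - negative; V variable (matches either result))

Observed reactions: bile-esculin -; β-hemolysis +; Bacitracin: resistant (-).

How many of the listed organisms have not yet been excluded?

β-hemolysis +: excludes 6 organisms — 4 left.
Bacitracin -: excludes Streptococcus pyogenes — 3 left.
bile-esculin -: all 3 remaining candidates are consistent.
Still consistent: Staphylococcus aureus, Staphylococcus lugdunensis, Streptococcus agalactiae.

3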